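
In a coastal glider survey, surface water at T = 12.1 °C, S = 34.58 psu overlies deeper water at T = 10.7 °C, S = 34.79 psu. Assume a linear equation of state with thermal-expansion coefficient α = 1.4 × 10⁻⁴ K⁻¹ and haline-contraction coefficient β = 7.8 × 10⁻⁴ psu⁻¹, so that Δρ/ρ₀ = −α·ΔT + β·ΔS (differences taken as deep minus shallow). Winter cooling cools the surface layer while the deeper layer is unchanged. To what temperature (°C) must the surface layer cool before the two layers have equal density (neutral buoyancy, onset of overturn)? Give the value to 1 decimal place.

Neutral buoyancy requires Δρ = 0, i.e. −α(T_deep − T_surf′) + β(S_deep − S_surf) = 0.
T_surf′ = T_deep − (β/α)·ΔS = 10.7 − (7.8 × 10⁻⁴/1.4 × 10⁻⁴)·(+0.21) = 9.530 °C.
Cooling required: 12.1 − (9.530) = 2.570 °C.

9.5 °C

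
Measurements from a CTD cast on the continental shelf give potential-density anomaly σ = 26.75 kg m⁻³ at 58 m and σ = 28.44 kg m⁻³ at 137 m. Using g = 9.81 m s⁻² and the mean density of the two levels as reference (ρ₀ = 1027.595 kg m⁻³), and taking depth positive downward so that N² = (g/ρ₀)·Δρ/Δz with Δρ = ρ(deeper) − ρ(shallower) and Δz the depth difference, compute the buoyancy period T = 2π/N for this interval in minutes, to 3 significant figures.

7.33 min

Δρ = 1028.44 − 1026.75 = 1.69 kg m⁻³ over Δz = 137 − 58 = 79 m.
N² = (9.81/1027.595) × (1.69/79) = 2.0422 × 10⁻⁴ s⁻².
N = √(2.0422 × 10⁻⁴) = 0.014291 rad s⁻¹, so T = 2π/N = 439.66 s = 7.3277 min ≈ 7.33 min.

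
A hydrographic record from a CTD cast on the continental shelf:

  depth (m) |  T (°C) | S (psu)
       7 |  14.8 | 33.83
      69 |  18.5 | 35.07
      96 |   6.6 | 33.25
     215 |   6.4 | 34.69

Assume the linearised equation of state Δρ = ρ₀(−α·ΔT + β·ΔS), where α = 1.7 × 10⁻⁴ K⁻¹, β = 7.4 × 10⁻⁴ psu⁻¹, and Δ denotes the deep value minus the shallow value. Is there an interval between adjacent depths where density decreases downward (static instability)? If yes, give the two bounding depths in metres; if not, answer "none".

Evaluate Δρ/ρ₀ = −αΔT + βΔS across each adjacent pair:
  7–69 m: −αΔT+βΔS = −(1.7 × 10⁻⁴)(+3.7)+(7.4 × 10⁻⁴)(+1.24) = 2.9 × 10⁻⁴ → stable
  69–96 m: −αΔT+βΔS = −(1.7 × 10⁻⁴)(-11.9)+(7.4 × 10⁻⁴)(-1.82) = 6.8 × 10⁻⁴ → stable
  96–215 m: −αΔT+βΔS = −(1.7 × 10⁻⁴)(-0.2)+(7.4 × 10⁻⁴)(+1.44) = 1.1 × 10⁻³ → stable
Every interval has Δρ > 0: the column is stably stratified throughout.

none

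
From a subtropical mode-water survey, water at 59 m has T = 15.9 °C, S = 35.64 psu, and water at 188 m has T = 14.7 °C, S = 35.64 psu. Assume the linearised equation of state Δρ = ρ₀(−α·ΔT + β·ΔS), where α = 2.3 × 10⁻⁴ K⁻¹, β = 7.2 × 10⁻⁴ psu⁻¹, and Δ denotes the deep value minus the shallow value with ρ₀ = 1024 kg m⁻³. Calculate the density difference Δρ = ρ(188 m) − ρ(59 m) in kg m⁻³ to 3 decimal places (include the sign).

+0.283 kg m⁻³

ΔT = -1.2 K, ΔS = +0.00 psu (deep − shallow).
Δρ/ρ₀ = −(2.3 × 10⁻⁴)(-1.2) + (7.2 × 10⁻⁴)(+0.00) = 2.76 × 10⁻⁴.
Δρ = 1024 × (2.76 × 10⁻⁴) = +0.283 kg m⁻³.
Positive Δρ: denser below, stable.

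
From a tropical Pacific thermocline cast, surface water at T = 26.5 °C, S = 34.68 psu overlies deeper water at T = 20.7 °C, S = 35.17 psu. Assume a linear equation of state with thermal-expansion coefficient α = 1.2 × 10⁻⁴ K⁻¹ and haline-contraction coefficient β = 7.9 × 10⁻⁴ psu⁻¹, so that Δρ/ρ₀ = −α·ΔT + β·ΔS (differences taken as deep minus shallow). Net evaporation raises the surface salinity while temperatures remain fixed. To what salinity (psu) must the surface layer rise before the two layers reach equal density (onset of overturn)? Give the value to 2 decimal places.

36.05 psu

Neutral buoyancy requires −α(T_deep − T_surf) + β(S_deep − S_surf′) = 0.
S_surf′ = S_deep − (α/β)·ΔT = 35.17 − (1.2 × 10⁻⁴/7.9 × 10⁻⁴)·(-5.8) = 36.0510 psu.
Increase required: 36.0510 − 34.68 = 1.3710 psu.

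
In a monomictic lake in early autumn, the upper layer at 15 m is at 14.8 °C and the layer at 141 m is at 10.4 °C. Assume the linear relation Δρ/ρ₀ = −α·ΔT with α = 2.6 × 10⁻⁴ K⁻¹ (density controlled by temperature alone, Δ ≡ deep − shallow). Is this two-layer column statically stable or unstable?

ΔT = 10.4 − 14.8 = -4.4 K, so Δρ/ρ₀ = −αΔT = 1.144 × 10⁻³.
Δρ/ρ₀ > 0, so Δρ > 0: deeper water is denser → statically stable.

stable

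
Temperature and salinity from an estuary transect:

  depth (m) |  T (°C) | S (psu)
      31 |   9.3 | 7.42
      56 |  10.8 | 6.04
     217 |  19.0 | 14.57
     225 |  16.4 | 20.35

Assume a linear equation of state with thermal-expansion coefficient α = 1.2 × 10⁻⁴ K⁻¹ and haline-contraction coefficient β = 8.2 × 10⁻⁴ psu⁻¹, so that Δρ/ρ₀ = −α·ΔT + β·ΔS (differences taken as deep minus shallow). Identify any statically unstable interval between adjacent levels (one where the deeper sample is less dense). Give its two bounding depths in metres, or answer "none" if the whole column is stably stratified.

31–56 m

Evaluate Δρ/ρ₀ = −αΔT + βΔS across each adjacent pair:
  31–56 m: −αΔT+βΔS = −(1.2 × 10⁻⁴)(+1.5)+(8.2 × 10⁻⁴)(-1.38) = -1.3 × 10⁻³ → UNSTABLE
  56–217 m: −αΔT+βΔS = −(1.2 × 10⁻⁴)(+8.2)+(8.2 × 10⁻⁴)(+8.53) = 6.0 × 10⁻³ → stable
  217–225 m: −αΔT+βΔS = −(1.2 × 10⁻⁴)(-2.6)+(8.2 × 10⁻⁴)(+5.78) = 5.1 × 10⁻³ → stable
The 31–56 m interval has Δρ < 0: lighter water underlies denser water.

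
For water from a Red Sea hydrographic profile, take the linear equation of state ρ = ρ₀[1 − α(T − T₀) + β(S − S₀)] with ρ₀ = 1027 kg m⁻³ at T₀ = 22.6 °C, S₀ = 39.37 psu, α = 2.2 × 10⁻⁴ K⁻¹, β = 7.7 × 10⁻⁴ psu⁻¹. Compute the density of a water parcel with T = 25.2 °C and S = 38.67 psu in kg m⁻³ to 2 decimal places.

1025.86 kg m⁻³

T − T₀ = +2.6 K, S − S₀ = -0.70 psu.
Bracket = 1 − α·(+2.6) + β·(-0.70) = 1 + (-1.111 × 10⁻³) = 0.9988890.
ρ = 1027 × 0.9988890 = 1025.86 kg m⁻³.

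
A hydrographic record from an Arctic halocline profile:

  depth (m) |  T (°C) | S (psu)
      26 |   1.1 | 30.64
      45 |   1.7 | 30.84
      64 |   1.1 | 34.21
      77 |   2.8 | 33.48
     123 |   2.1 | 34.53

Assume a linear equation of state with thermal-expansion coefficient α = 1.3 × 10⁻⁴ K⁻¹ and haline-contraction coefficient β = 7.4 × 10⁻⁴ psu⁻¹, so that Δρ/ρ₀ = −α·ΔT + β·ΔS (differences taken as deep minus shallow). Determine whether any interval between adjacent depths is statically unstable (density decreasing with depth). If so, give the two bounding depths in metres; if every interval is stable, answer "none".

Evaluate Δρ/ρ₀ = −αΔT + βΔS across each adjacent pair:
  26–45 m: −αΔT+βΔS = −(1.3 × 10⁻⁴)(+0.6)+(7.4 × 10⁻⁴)(+0.20) = 7.0 × 10⁻⁵ → stable
  45–64 m: −αΔT+βΔS = −(1.3 × 10⁻⁴)(-0.6)+(7.4 × 10⁻⁴)(+3.37) = 2.6 × 10⁻³ → stable
  64–77 m: −αΔT+βΔS = −(1.3 × 10⁻⁴)(+1.7)+(7.4 × 10⁻⁴)(-0.73) = -7.6 × 10⁻⁴ → UNSTABLE
  77–123 m: −αΔT+βΔS = −(1.3 × 10⁻⁴)(-0.7)+(7.4 × 10⁻⁴)(+1.05) = 8.7 × 10⁻⁴ → stable
The 64–77 m interval has Δρ < 0: lighter water underlies denser water.

64–77 m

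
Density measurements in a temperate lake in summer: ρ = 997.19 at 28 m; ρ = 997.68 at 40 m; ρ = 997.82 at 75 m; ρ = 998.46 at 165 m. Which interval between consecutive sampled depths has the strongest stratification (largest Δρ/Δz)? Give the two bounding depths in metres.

28–40 m

Compute the density gradient over each adjacent pair:
  28–40 m: Δρ/Δz = 0.49/12 = 0.041 kg m⁻⁴
  40–75 m: Δρ/Δz = 0.14/35 = 4.0 × 10⁻³ kg m⁻⁴
  75–165 m: Δρ/Δz = 0.64/90 = 7.1 × 10⁻³ kg m⁻⁴
The largest gradient is in the 28–40 m interval — the pycnocline.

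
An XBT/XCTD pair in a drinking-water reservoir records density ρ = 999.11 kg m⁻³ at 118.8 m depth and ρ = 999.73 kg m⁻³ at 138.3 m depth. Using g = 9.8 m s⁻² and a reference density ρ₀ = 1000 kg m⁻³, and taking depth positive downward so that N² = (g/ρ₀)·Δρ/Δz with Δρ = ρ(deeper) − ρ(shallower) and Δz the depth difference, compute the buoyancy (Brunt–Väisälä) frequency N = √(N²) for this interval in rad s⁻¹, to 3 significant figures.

0.0177 rad s⁻¹

Δρ = 999.73 − 999.11 = 0.62 kg m⁻³ over Δz = 138.3 − 118.8 = 19.5 m.
N² = (9.8/1000) × (0.62/19.5) = 3.1159 × 10⁻⁴ s⁻².
N = √(3.1159 × 10⁻⁴) = 0.017652 rad s⁻¹ ≈ 0.0177 rad s⁻¹.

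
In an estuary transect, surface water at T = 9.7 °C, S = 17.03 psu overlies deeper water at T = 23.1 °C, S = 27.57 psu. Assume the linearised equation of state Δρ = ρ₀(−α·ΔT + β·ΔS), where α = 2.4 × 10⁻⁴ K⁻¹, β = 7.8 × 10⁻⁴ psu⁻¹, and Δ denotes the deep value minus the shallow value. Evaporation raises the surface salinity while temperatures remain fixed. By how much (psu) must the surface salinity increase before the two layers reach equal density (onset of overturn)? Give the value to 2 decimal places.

6.42 psu

Neutral buoyancy requires −α(T_deep − T_surf) + β(S_deep − S_surf′) = 0.
S_surf′ = S_deep − (α/β)·ΔT = 27.57 − (2.4 × 10⁻⁴/7.8 × 10⁻⁴)·(+13.4) = 23.4469 psu.
Increase required: 23.4469 − 17.03 = 6.4169 psu.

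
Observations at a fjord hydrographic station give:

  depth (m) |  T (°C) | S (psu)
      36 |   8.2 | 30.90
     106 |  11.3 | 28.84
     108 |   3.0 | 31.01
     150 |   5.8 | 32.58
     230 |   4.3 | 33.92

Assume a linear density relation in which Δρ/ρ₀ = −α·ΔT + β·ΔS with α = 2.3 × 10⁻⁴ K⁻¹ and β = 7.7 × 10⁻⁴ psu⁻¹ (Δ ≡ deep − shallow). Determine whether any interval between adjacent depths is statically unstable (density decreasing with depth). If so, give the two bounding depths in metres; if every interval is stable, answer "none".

36–106 m

Evaluate Δρ/ρ₀ = −αΔT + βΔS across each adjacent pair:
  36–106 m: −αΔT+βΔS = −(2.3 × 10⁻⁴)(+3.1)+(7.7 × 10⁻⁴)(-2.06) = -2.3 × 10⁻³ → UNSTABLE
  106–108 m: −αΔT+βΔS = −(2.3 × 10⁻⁴)(-8.3)+(7.7 × 10⁻⁴)(+2.17) = 3.6 × 10⁻³ → stable
  108–150 m: −αΔT+βΔS = −(2.3 × 10⁻⁴)(+2.8)+(7.7 × 10⁻⁴)(+1.57) = 5.6 × 10⁻⁴ → stable
  150–230 m: −αΔT+βΔS = −(2.3 × 10⁻⁴)(-1.5)+(7.7 × 10⁻⁴)(+1.34) = 1.4 × 10⁻³ → stable
The 36–106 m interval has Δρ < 0: lighter water underlies denser water.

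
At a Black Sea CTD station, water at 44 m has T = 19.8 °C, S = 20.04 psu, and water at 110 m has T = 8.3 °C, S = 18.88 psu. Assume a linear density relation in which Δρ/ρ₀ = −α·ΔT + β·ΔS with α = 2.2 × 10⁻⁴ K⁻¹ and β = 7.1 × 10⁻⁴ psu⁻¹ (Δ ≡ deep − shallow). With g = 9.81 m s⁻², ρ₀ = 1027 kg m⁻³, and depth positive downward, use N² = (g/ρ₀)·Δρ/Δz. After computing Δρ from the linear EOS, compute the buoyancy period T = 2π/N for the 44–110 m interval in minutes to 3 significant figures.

6.58 min

ΔT = -11.5 K, ΔS = -1.16 psu (deep − shallow).
Δρ/ρ₀ = −αΔT + βΔS = 2.53 × 10⁻³ − 8.236 × 10⁻⁴ = 1.7064 × 10⁻³, so Δρ ≈ 1.752 kg m⁻³.
N² = (g/ρ₀)·Δρ/Δz = g·(Δρ/ρ₀)/Δz = 9.81 × 1.7064 × 10⁻³ / 66 = 2.5363 × 10⁻⁴ s⁻².
N = √(2.5363 × 10⁻⁴) = 0.015926 rad s⁻¹ → T = 2π/N = 394.52 s = 6.5753 min ≈ 6.58 min.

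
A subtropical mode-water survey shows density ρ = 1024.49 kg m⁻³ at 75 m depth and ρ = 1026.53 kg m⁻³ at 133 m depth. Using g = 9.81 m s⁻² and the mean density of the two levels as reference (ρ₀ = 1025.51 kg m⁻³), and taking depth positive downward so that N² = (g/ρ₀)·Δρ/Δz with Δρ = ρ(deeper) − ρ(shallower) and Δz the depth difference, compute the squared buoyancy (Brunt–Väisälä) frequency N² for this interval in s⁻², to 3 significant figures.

Δρ = 1026.53 − 1024.49 = 2.04 kg m⁻³ over Δz = 133 − 75 = 58 m.
N² = (9.81/1025.51) × (2.04/58) = 3.3646 × 10⁻⁴ s⁻² ≈ 3.36 × 10⁻⁴ s⁻².

3.36 × 10⁻⁴ s⁻²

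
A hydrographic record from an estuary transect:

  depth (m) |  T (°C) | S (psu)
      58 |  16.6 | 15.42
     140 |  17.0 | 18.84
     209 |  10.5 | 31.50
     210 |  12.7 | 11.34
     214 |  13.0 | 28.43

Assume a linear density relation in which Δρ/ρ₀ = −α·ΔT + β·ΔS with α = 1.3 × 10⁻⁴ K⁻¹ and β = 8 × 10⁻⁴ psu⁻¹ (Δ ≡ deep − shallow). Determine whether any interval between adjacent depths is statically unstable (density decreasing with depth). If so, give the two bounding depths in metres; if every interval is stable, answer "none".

Evaluate Δρ/ρ₀ = −αΔT + βΔS across each adjacent pair:
  58–140 m: −αΔT+βΔS = −(1.3 × 10⁻⁴)(+0.4)+(8 × 10⁻⁴)(+3.42) = 2.7 × 10⁻³ → stable
  140–209 m: −αΔT+βΔS = −(1.3 × 10⁻⁴)(-6.5)+(8 × 10⁻⁴)(+12.66) = 0.011 → stable
  209–210 m: −αΔT+βΔS = −(1.3 × 10⁻⁴)(+2.2)+(8 × 10⁻⁴)(-20.16) = -0.016 → UNSTABLE
  210–214 m: −αΔT+βΔS = −(1.3 × 10⁻⁴)(+0.3)+(8 × 10⁻⁴)(+17.09) = 0.014 → stable
The 209–210 m interval has Δρ < 0: lighter water underlies denser water.

209–210 m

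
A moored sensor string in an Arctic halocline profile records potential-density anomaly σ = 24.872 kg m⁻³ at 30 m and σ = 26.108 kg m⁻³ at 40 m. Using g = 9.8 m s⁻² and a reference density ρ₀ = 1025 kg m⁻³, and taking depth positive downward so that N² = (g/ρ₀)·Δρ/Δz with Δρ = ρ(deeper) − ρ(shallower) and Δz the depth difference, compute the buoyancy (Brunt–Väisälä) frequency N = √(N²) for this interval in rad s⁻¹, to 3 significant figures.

Δρ = 1026.108 − 1024.872 = 1.236 kg m⁻³ over Δz = 40 − 30 = 10 m.
N² = (9.8/1025) × (1.236/10) = 1.1817 × 10⁻³ s⁻².
N = √(1.1817 × 10⁻³) = 0.034376 rad s⁻¹ ≈ 0.0344 rad s⁻¹.

0.0344 rad s⁻¹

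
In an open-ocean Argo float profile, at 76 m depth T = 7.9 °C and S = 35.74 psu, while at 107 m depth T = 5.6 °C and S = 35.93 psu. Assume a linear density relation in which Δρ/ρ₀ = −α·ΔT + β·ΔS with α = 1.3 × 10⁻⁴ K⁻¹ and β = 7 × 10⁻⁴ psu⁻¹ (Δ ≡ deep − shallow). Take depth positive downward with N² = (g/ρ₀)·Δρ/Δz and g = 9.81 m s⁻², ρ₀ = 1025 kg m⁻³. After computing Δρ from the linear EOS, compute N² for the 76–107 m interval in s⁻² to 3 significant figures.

1.37 × 10⁻⁴ s⁻²

ΔT = -2.3 K, ΔS = +0.19 psu (deep − shallow).
Δρ/ρ₀ = −αΔT + βΔS = 2.99 × 10⁻⁴ + 1.33 × 10⁻⁴ = 4.32 × 10⁻⁴, so Δρ ≈ 0.4428 kg m⁻³.
N² = (g/ρ₀)·Δρ/Δz = g·(Δρ/ρ₀)/Δz = 9.81 × 4.32 × 10⁻⁴ / 31 = 1.3671 × 10⁻⁴ s⁻² ≈ 1.37 × 10⁻⁴ s⁻².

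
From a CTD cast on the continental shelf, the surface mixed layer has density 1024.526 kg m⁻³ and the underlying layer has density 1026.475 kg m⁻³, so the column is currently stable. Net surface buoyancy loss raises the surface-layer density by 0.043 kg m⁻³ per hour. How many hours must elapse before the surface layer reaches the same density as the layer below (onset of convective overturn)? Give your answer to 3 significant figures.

Density deficit of the surface layer: 1026.475 − 1024.526 = 1.949 kg m⁻³.
Required change = 1.949 / 0.043 = 45.3 hours.

45.3 hours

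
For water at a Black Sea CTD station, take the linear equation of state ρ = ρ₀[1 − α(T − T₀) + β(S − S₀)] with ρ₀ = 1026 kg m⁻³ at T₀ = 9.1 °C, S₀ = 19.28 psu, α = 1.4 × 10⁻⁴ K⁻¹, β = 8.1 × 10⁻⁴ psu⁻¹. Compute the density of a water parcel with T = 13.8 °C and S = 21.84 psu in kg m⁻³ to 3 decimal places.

1027.452 kg m⁻³

T − T₀ = +4.7 K, S − S₀ = +2.56 psu.
Bracket = 1 − α·(+4.7) + β·(+2.56) = 1 + (1.4156 × 10⁻³) = 1.0014156.
ρ = 1026 × 1.0014156 = 1027.452 kg m⁻³.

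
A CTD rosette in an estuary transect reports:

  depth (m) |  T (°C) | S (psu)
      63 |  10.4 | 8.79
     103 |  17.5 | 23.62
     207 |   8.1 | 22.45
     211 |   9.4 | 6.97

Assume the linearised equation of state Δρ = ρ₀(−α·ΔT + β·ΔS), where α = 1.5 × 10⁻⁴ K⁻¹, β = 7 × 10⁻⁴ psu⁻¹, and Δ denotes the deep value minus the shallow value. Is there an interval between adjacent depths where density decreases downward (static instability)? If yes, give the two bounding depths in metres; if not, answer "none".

Evaluate Δρ/ρ₀ = −αΔT + βΔS across each adjacent pair:
  63–103 m: −αΔT+βΔS = −(1.5 × 10⁻⁴)(+7.1)+(7 × 10⁻⁴)(+14.83) = 9.3 × 10⁻³ → stable
  103–207 m: −αΔT+βΔS = −(1.5 × 10⁻⁴)(-9.4)+(7 × 10⁻⁴)(-1.17) = 5.9 × 10⁻⁴ → stable
  207–211 m: −αΔT+βΔS = −(1.5 × 10⁻⁴)(+1.3)+(7 × 10⁻⁴)(-15.48) = -0.011 → UNSTABLE
The 207–211 m interval has Δρ < 0: lighter water underlies denser water.

207–211 m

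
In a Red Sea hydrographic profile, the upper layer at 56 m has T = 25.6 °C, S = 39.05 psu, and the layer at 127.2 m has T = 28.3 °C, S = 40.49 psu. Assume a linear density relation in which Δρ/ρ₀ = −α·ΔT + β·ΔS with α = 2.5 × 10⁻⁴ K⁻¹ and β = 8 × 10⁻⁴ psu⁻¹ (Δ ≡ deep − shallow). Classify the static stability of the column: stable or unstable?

ΔT = 28.3 − 25.6 = +2.7 K and ΔS = 40.49 − 39.05 = +1.44 psu (deep − shallow).
−αΔT = -6.75 × 10⁻⁴; βΔS = 1.152 × 10⁻³; sum Δρ/ρ₀ = 4.77 × 10⁻⁴.
Δρ/ρ₀ > 0, so Δρ > 0: deeper water is denser → statically stable.

stable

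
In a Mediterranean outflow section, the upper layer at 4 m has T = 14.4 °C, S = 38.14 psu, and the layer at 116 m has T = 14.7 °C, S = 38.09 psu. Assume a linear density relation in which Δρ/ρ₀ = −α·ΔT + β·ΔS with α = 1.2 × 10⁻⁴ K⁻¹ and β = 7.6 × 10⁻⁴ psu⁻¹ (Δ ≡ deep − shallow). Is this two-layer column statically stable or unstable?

unstable

ΔT = 14.7 − 14.4 = +0.3 K and ΔS = 38.09 − 38.14 = -0.05 psu (deep − shallow).
−αΔT = -3.60 × 10⁻⁵; βΔS = -3.80 × 10⁻⁵; sum Δρ/ρ₀ = -7.40 × 10⁻⁵.
Δρ/ρ₀ < 0, so Δρ < 0: deeper water is lighter → statically unstable; the column would overturn.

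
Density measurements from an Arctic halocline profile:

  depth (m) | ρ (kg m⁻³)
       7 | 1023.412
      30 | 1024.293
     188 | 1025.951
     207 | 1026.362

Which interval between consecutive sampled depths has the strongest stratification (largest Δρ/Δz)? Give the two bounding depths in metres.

7–30 m

Compute the density gradient over each adjacent pair:
  7–30 m: Δρ/Δz = 0.881/23 = 0.038 kg m⁻⁴
  30–188 m: Δρ/Δz = 1.658/158 = 0.010 kg m⁻⁴
  188–207 m: Δρ/Δz = 0.411/19 = 0.022 kg m⁻⁴
The largest gradient is in the 7–30 m interval — the pycnocline.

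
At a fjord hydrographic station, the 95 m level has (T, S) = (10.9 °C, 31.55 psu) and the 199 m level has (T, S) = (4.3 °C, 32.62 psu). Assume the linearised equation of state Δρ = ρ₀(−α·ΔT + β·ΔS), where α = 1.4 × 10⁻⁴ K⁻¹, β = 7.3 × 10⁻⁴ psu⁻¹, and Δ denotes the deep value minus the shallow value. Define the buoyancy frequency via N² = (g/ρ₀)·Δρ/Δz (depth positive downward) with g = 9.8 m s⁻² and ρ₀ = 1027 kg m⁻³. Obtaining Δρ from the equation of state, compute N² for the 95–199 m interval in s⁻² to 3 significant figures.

ΔT = -6.6 K, ΔS = +1.07 psu (deep − shallow).
Δρ/ρ₀ = −αΔT + βΔS = 9.24 × 10⁻⁴ + 7.811 × 10⁻⁴ = 1.7051 × 10⁻³, so Δρ ≈ 1.751 kg m⁻³.
N² = (g/ρ₀)·Δρ/Δz = g·(Δρ/ρ₀)/Δz = 9.8 × 1.7051 × 10⁻³ / 104 = 1.6067 × 10⁻⁴ s⁻² ≈ 1.61 × 10⁻⁴ s⁻².

1.61 × 10⁻⁴ s⁻²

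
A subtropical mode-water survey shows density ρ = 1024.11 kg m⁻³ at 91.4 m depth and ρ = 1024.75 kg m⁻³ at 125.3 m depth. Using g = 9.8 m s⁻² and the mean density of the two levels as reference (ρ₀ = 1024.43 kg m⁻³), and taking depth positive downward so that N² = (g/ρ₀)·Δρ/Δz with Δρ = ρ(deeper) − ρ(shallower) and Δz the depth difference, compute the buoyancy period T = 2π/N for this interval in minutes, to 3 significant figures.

Δρ = 1024.75 − 1024.11 = 0.64 kg m⁻³ over Δz = 125.3 − 91.4 = 33.9 m.
N² = (9.8/1024.43) × (0.64/33.9) = 1.8060 × 10⁻⁴ s⁻².
N = √(1.8060 × 10⁻⁴) = 0.013439 rad s⁻¹, so T = 2π/N = 467.53 s = 7.7922 min ≈ 7.79 min.

7.79 min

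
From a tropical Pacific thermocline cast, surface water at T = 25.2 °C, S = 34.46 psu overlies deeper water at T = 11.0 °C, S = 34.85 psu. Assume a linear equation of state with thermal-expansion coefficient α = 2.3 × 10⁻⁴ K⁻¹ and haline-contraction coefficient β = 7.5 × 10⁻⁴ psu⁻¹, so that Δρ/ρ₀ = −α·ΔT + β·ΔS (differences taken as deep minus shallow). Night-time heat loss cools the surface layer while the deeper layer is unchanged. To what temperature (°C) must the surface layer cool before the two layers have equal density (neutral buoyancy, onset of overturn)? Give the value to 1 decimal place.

Neutral buoyancy requires Δρ = 0, i.e. −α(T_deep − T_surf′) + β(S_deep − S_surf) = 0.
T_surf′ = T_deep − (β/α)·ΔS = 11.0 − (7.5 × 10⁻⁴/2.3 × 10⁻⁴)·(+0.39) = 9.728 °C.
Cooling required: 25.2 − (9.728) = 15.472 °C.

9.7 °C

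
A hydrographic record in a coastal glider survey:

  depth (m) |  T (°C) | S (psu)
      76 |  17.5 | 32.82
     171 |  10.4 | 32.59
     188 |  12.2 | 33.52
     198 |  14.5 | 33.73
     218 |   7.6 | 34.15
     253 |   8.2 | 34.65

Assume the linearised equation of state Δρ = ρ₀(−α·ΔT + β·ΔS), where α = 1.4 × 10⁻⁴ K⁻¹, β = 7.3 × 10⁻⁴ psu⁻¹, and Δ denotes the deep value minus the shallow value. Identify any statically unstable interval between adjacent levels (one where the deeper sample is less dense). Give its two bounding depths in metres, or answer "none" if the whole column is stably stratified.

188–198 m

Evaluate Δρ/ρ₀ = −αΔT + βΔS across each adjacent pair:
  76–171 m: −αΔT+βΔS = −(1.4 × 10⁻⁴)(-7.1)+(7.3 × 10⁻⁴)(-0.23) = 8.3 × 10⁻⁴ → stable
  171–188 m: −αΔT+βΔS = −(1.4 × 10⁻⁴)(+1.8)+(7.3 × 10⁻⁴)(+0.93) = 4.3 × 10⁻⁴ → stable
  188–198 m: −αΔT+βΔS = −(1.4 × 10⁻⁴)(+2.3)+(7.3 × 10⁻⁴)(+0.21) = -1.7 × 10⁻⁴ → UNSTABLE
  198–218 m: −αΔT+βΔS = −(1.4 × 10⁻⁴)(-6.9)+(7.3 × 10⁻⁴)(+0.42) = 1.3 × 10⁻³ → stable
  218–253 m: −αΔT+βΔS = −(1.4 × 10⁻⁴)(+0.6)+(7.3 × 10⁻⁴)(+0.50) = 2.8 × 10⁻⁴ → stable
The 188–198 m interval has Δρ < 0: lighter water underlies denser water.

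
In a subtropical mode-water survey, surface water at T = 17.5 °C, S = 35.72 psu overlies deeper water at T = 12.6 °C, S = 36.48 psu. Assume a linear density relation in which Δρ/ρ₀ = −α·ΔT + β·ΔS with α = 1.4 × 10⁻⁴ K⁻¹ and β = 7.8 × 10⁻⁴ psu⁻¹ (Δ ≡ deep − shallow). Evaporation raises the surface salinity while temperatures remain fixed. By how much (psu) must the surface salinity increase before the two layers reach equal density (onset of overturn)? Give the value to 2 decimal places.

Neutral buoyancy requires −α(T_deep − T_surf) + β(S_deep − S_surf′) = 0.
S_surf′ = S_deep − (α/β)·ΔT = 36.48 − (1.4 × 10⁻⁴/7.8 × 10⁻⁴)·(-4.9) = 37.3595 psu.
Increase required: 37.3595 − 35.72 = 1.6395 psu.

1.64 psu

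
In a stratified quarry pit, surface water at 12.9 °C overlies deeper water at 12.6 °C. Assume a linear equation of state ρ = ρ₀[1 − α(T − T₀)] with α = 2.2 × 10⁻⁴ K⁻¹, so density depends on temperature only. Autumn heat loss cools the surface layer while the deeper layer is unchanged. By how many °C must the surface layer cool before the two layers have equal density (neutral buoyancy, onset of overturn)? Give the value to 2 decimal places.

With temperature the only control, equal density requires T_surf′ = T_deep.
T_surf′ = 12.6 °C.
Cooling required: 12.9 − 12.6 = 0.30 °C.

0.30 °C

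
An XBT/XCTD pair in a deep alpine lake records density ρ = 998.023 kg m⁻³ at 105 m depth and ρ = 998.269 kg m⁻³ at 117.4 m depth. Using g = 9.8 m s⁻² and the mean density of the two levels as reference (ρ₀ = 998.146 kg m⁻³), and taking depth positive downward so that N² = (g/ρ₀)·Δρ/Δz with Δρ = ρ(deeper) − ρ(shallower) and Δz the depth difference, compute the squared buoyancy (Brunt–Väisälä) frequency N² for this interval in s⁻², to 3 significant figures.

Δρ = 998.269 − 998.023 = 0.246 kg m⁻³ over Δz = 117.4 − 105 = 12.4 m.
N² = (9.8/998.146) × (0.246/12.4) = 1.9478 × 10⁻⁴ s⁻² ≈ 1.95 × 10⁻⁴ s⁻².
A positive N² confirms static stability across the interval.

1.95 × 10⁻⁴ s⁻²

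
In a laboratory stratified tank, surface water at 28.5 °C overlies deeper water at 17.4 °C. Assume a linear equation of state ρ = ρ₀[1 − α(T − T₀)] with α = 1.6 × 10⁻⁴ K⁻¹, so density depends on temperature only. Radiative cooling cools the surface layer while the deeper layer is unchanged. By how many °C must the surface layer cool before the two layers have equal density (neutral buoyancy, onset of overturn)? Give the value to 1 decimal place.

11.1 °C

With temperature the only control, equal density requires T_surf′ = T_deep.
T_surf′ = 17.4 °C.
Cooling required: 28.5 − 17.4 = 11.1 °C.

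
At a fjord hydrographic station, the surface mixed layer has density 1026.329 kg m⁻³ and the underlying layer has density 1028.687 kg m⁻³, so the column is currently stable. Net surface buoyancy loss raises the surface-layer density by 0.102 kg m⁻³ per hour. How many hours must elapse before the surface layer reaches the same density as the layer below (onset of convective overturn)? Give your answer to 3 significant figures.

23.1 hours

Density deficit of the surface layer: 1028.687 − 1026.329 = 2.358 kg m⁻³.
Required change = 2.358 / 0.102 = 23.1 hours.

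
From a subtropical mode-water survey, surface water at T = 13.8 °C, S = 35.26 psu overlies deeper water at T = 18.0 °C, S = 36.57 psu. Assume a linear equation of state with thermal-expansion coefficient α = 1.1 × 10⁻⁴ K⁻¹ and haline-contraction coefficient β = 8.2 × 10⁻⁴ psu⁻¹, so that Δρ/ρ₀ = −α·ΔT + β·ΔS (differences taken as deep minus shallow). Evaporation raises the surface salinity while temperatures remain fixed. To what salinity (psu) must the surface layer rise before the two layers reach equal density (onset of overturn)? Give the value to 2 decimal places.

Neutral buoyancy requires −α(T_deep − T_surf) + β(S_deep − S_surf′) = 0.
S_surf′ = S_deep − (α/β)·ΔT = 36.57 − (1.1 × 10⁻⁴/8.2 × 10⁻⁴)·(+4.2) = 36.0066 psu.
Increase required: 36.0066 − 35.26 = 0.7466 psu.

36.01 psu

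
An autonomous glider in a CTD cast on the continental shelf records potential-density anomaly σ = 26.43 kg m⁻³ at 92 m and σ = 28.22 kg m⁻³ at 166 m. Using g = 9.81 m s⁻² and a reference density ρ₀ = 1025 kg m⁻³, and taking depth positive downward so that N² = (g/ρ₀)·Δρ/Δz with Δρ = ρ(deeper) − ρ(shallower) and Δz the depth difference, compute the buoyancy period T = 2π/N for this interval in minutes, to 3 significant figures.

6.88 min

Δρ = 1028.22 − 1026.43 = 1.79 kg m⁻³ over Δz = 166 − 92 = 74 m.
N² = (9.81/1025) × (1.79/74) = 2.3151 × 10⁻⁴ s⁻².
N = √(2.3151 × 10⁻⁴) = 0.015215 rad s⁻¹, so T = 2π/N = 412.96 s = 6.8827 min ≈ 6.88 min.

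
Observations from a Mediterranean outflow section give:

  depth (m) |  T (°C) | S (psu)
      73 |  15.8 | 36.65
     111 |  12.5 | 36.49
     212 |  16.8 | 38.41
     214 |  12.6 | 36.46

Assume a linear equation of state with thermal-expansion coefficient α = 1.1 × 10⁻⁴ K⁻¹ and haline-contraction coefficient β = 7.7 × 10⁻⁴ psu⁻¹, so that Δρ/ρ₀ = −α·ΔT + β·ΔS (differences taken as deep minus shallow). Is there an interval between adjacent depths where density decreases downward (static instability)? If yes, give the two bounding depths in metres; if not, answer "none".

Evaluate Δρ/ρ₀ = −αΔT + βΔS across each adjacent pair:
  73–111 m: −αΔT+βΔS = −(1.1 × 10⁻⁴)(-3.3)+(7.7 × 10⁻⁴)(-0.16) = 2.4 × 10⁻⁴ → stable
  111–212 m: −αΔT+βΔS = −(1.1 × 10⁻⁴)(+4.3)+(7.7 × 10⁻⁴)(+1.92) = 1.0 × 10⁻³ → stable
  212–214 m: −αΔT+βΔS = −(1.1 × 10⁻⁴)(-4.2)+(7.7 × 10⁻⁴)(-1.95) = -1.0 × 10⁻³ → UNSTABLE
The 212–214 m interval has Δρ < 0: lighter water underlies denser water.

212–214 m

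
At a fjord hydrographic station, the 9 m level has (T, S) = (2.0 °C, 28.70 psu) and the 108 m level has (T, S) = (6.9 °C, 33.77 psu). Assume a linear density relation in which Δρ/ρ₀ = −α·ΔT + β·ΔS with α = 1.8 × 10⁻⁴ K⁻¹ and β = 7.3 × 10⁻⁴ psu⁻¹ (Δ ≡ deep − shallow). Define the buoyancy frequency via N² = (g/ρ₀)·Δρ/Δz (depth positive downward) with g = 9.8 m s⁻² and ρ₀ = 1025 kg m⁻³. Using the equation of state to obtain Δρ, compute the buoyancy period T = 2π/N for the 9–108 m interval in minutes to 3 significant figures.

ΔT = +4.9 K, ΔS = +5.07 psu (deep − shallow).
Δρ/ρ₀ = −αΔT + βΔS = -8.82 × 10⁻⁴ + 3.7011 × 10⁻³ = 2.8191 × 10⁻³, so Δρ ≈ 2.890 kg m⁻³.
N² = (g/ρ₀)·Δρ/Δz = g·(Δρ/ρ₀)/Δz = 9.8 × 2.8191 × 10⁻³ / 99 = 2.7906 × 10⁻⁴ s⁻².
N = √(2.7906 × 10⁻⁴) = 0.016705 rad s⁻¹ → T = 2π/N = 376.13 s = 6.2688 min ≈ 6.27 min.

6.27 min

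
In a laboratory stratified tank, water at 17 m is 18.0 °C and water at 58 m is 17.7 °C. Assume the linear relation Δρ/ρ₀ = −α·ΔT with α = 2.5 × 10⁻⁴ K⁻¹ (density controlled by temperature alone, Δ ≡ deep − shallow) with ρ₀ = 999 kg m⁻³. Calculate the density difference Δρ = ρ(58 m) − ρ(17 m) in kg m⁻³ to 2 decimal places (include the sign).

+0.07 kg m⁻³

ΔT = -0.3 K, Δρ/ρ₀ = −αΔT = 7.50 × 10⁻⁵.
Δρ = 999 × (7.50 × 10⁻⁵) = +0.07 kg m⁻³.
Positive Δρ: denser below, stable.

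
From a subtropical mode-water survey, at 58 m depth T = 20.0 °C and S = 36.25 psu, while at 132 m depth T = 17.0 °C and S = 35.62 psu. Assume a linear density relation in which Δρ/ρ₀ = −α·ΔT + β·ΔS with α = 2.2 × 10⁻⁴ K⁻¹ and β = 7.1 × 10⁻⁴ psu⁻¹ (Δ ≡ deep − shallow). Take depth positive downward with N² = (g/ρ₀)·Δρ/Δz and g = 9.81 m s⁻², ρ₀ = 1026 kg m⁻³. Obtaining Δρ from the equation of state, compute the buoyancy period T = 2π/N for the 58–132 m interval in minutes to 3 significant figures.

ΔT = -3.0 K, ΔS = -0.63 psu (deep − shallow).
Δρ/ρ₀ = −αΔT + βΔS = 6.60 × 10⁻⁴ − 4.473 × 10⁻⁴ = 2.127 × 10⁻⁴, so Δρ ≈ 0.2182 kg m⁻³.
N² = (g/ρ₀)·Δρ/Δz = g·(Δρ/ρ₀)/Δz = 9.81 × 2.127 × 10⁻⁴ / 74 = 2.8197 × 10⁻⁵ s⁻².
N = √(2.8197 × 10⁻⁵) = 5.3101 × 10⁻³ rad s⁻¹ → T = 2π/N = 1.1833 × 10³ s = 19.722 min ≈ 19.7 min.

19.7 min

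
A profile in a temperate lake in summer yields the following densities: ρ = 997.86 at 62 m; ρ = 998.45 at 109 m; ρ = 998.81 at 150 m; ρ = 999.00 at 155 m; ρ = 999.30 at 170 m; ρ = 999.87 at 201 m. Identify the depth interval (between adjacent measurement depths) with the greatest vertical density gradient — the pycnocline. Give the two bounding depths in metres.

150–155 m

Compute the density gradient over each adjacent pair:
  62–109 m: Δρ/Δz = 0.59/47 = 0.013 kg m⁻⁴
  109–150 m: Δρ/Δz = 0.36/41 = 8.8 × 10⁻³ kg m⁻⁴
  150–155 m: Δρ/Δz = 0.19/5 = 0.038 kg m⁻⁴
  155–170 m: Δρ/Δz = 0.30/15 = 0.020 kg m⁻⁴
  170–201 m: Δρ/Δz = 0.57/31 = 0.018 kg m⁻⁴
The largest gradient is in the 150–155 m interval — the pycnocline.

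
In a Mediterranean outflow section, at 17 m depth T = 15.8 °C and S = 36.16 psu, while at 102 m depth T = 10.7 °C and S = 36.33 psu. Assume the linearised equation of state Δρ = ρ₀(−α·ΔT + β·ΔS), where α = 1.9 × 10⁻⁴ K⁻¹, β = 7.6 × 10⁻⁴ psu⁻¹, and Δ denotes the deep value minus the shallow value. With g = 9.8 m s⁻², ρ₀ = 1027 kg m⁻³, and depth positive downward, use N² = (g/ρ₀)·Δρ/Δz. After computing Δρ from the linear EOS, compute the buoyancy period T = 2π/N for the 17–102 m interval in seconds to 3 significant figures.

558 s

ΔT = -5.1 K, ΔS = +0.17 psu (deep − shallow).
Δρ/ρ₀ = −αΔT + βΔS = 9.69 × 10⁻⁴ + 1.292 × 10⁻⁴ = 1.0982 × 10⁻³, so Δρ ≈ 1.128 kg m⁻³.
N² = (g/ρ₀)·Δρ/Δz = g·(Δρ/ρ₀)/Δz = 9.8 × 1.0982 × 10⁻³ / 85 = 1.2662 × 10⁻⁴ s⁻².
N = √(1.2662 × 10⁻⁴) = 0.011253 rad s⁻¹ → T = 2π/N = 558.36 s ≈ 558 s.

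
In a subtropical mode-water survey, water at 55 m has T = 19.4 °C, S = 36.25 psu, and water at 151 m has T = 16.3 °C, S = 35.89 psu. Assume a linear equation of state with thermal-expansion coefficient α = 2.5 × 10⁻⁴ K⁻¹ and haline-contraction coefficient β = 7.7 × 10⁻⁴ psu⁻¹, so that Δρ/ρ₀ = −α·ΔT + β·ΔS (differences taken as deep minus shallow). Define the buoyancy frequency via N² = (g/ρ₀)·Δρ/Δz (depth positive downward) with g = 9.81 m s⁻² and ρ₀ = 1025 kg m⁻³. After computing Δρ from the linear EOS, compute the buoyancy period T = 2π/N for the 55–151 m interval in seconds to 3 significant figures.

ΔT = -3.1 K, ΔS = -0.36 psu (deep − shallow).
Δρ/ρ₀ = −αΔT + βΔS = 7.75 × 10⁻⁴ − 2.772 × 10⁻⁴ = 4.978 × 10⁻⁴, so Δρ ≈ 0.5102 kg m⁻³.
N² = (g/ρ₀)·Δρ/Δz = g·(Δρ/ρ₀)/Δz = 9.81 × 4.978 × 10⁻⁴ / 96 = 5.0869 × 10⁻⁵ s⁻².
N = √(5.0869 × 10⁻⁵) = 7.1323 × 10⁻³ rad s⁻¹ → T = 2π/N = 880.95 s ≈ 881 s.

881 s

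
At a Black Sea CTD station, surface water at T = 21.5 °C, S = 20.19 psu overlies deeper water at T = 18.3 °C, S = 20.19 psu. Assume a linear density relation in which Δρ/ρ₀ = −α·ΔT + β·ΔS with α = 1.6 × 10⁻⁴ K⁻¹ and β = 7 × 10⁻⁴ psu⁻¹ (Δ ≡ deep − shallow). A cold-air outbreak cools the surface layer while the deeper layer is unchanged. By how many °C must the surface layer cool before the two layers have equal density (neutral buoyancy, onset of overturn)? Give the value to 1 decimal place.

3.2 °C

Neutral buoyancy requires Δρ = 0, i.e. −α(T_deep − T_surf′) + β(S_deep − S_surf) = 0.
T_surf′ = T_deep − (β/α)·ΔS = 18.3 − (7 × 10⁻⁴/1.6 × 10⁻⁴)·(+0.00) = 18.300 °C.
Cooling required: 21.5 − (18.300) = 3.200 °C.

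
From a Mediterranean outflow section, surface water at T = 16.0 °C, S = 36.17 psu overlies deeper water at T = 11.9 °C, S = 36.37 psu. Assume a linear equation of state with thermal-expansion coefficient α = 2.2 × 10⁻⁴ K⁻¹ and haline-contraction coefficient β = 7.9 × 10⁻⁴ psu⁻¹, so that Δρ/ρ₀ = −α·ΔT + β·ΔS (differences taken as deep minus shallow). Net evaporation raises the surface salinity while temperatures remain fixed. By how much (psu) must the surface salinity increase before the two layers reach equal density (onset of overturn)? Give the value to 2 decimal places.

1.34 psu

Neutral buoyancy requires −α(T_deep − T_surf) + β(S_deep − S_surf′) = 0.
S_surf′ = S_deep − (α/β)·ΔT = 36.37 − (2.2 × 10⁻⁴/7.9 × 10⁻⁴)·(-4.1) = 37.5118 psu.
Increase required: 37.5118 − 36.17 = 1.3418 psu.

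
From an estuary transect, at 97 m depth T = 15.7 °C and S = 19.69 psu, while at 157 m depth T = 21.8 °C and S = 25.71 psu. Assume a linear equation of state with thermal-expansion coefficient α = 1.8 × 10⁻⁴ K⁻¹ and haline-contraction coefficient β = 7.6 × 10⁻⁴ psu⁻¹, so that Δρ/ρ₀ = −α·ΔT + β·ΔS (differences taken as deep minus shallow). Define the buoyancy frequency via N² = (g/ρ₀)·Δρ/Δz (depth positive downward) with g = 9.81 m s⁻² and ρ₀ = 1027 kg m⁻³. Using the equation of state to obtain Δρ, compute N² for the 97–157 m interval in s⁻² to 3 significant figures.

ΔT = +6.1 K, ΔS = +6.02 psu (deep − shallow).
Δρ/ρ₀ = −αΔT + βΔS = -1.098 × 10⁻³ + 4.5752 × 10⁻³ = 3.4772 × 10⁻³, so Δρ ≈ 3.571 kg m⁻³.
N² = (g/ρ₀)·Δρ/Δz = g·(Δρ/ρ₀)/Δz = 9.81 × 3.4772 × 10⁻³ / 60 = 5.6852 × 10⁻⁴ s⁻² ≈ 5.69 × 10⁻⁴ s⁻².

5.69 × 10⁻⁴ s⁻²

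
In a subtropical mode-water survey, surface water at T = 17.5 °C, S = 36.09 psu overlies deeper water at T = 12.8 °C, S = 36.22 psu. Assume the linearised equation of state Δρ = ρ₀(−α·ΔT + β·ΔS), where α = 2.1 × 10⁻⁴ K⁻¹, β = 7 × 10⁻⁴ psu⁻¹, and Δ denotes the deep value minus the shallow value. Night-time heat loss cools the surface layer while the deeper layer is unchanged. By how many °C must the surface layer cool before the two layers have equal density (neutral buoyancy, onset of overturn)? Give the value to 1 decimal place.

Neutral buoyancy requires Δρ = 0, i.e. −α(T_deep − T_surf′) + β(S_deep − S_surf) = 0.
T_surf′ = T_deep − (β/α)·ΔS = 12.8 − (7 × 10⁻⁴/2.1 × 10⁻⁴)·(+0.13) = 12.367 °C.
Cooling required: 17.5 − (12.367) = 5.133 °C.

5.1 °C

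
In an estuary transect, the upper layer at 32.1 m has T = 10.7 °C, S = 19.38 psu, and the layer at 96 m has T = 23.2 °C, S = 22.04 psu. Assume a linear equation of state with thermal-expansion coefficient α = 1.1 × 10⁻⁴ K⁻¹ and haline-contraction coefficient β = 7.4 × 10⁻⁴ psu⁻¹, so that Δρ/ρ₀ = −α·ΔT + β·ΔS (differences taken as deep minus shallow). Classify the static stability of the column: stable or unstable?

stable

ΔT = 23.2 − 10.7 = +12.5 K and ΔS = 22.04 − 19.38 = +2.66 psu (deep − shallow).
−αΔT = -1.375 × 10⁻³; βΔS = 1.9684 × 10⁻³; sum Δρ/ρ₀ = 5.934 × 10⁻⁴.
Δρ/ρ₀ > 0, so Δρ > 0: deeper water is denser → statically stable.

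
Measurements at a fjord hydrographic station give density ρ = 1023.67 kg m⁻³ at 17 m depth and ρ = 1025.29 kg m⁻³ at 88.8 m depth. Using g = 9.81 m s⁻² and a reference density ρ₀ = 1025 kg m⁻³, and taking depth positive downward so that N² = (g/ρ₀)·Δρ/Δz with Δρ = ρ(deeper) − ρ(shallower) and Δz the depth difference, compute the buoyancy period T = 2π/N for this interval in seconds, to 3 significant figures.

428 s

Δρ = 1025.29 − 1023.67 = 1.62 kg m⁻³ over Δz = 88.8 − 17 = 71.8 m.
N² = (9.81/1025) × (1.62/71.8) = 2.1594 × 10⁻⁴ s⁻².
N = √(2.1594 × 10⁻⁴) = 0.014695 rad s⁻¹, so T = 2π/N = 427.57 s ≈ 428 s.
A positive N² confirms static stability across the interval.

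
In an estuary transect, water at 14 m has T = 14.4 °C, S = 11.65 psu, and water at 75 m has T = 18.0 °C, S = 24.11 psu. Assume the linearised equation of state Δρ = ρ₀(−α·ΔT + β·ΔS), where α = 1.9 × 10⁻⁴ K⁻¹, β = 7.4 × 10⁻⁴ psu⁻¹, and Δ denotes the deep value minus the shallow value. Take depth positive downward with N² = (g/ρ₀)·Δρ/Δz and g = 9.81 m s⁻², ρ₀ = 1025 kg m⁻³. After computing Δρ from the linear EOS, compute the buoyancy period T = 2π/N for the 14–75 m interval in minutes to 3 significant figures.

2.83 min

ΔT = +3.6 K, ΔS = +12.46 psu (deep − shallow).
Δρ/ρ₀ = −αΔT + βΔS = -6.84 × 10⁻⁴ + 9.2204 × 10⁻³ = 8.5364 × 10⁻³, so Δρ ≈ 8.750 kg m⁻³.
N² = (g/ρ₀)·Δρ/Δz = g·(Δρ/ρ₀)/Δz = 9.81 × 8.5364 × 10⁻³ / 61 = 1.3728 × 10⁻³ s⁻².
N = √(1.3728 × 10⁻³) = 0.037051 rad s⁻¹ → T = 2π/N = 169.58 s = 2.8263 min ≈ 2.83 min.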